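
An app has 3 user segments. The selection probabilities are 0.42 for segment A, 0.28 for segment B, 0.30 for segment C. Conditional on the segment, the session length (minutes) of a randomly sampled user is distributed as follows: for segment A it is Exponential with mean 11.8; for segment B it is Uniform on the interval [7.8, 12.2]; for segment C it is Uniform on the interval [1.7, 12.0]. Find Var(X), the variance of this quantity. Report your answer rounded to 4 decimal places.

Per component, A: μ=11.8, E[X²]=278.48; B: μ=10, E[X²]=101.613; C: μ=6.85, E[X²]=55.7633.
E[X] = 0.42·11.8 + 0.28·10 + 0.3·6.85 = 9.811.
E[X²] = 0.42·278.48 + 0.28·101.613 + 0.3·55.7633 = 162.142.
Var(X) = E[X²] − (E[X])² = 162.142 − 96.2557 = 65.8866.

65.8866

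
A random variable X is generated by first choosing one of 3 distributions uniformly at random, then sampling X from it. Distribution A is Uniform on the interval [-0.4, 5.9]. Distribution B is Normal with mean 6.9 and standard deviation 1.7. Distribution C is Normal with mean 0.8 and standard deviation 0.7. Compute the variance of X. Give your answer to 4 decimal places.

Per component, A: μ=2.75, E[X²]=10.87; B: μ=6.9, E[X²]=50.5; C: μ=0.8, E[X²]=1.13.
E[X] = 0.333333·2.75 + 0.333333·6.9 + 0.333333·0.8 = 3.48333.
E[X²] = 0.333333·10.87 + 0.333333·50.5 + 0.333333·1.13 = 20.8333.
Var(X) = E[X²] − (E[X])² = 20.8333 − 12.1336 = 8.69972.

8.6997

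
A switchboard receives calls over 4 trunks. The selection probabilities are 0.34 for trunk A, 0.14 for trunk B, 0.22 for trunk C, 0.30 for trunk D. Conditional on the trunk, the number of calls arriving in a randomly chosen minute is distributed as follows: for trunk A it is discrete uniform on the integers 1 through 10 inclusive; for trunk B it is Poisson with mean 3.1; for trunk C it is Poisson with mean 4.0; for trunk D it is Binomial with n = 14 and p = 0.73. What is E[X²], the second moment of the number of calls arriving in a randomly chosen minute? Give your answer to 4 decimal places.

51.4317

For each component E[X²] = Var + (mean)², giving A: 38.5; B: 12.71; C: 20; D: 107.208.
Overall E[X²] = 0.34·38.5 + 0.14·12.71 + 0.22·20 + 0.3·107.208 = 51.4317.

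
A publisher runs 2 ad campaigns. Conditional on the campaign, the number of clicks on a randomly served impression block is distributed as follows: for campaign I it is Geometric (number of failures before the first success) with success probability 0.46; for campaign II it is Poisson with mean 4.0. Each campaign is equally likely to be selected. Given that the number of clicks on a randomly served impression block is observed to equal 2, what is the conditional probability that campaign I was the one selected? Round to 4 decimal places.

0.4779

Likelihoods P(X=2 | ·): I: 0.134136; II: 0.146525.
Posterior ∝ prior × likelihood. Numerator for I: 0.5·0.134136 = 0.067068.
Normalizing constant: 0.5·0.134136 + 0.5·0.146525 = 0.140331.
P(I | observation) = 0.067068 / 0.140331 = 0.477929.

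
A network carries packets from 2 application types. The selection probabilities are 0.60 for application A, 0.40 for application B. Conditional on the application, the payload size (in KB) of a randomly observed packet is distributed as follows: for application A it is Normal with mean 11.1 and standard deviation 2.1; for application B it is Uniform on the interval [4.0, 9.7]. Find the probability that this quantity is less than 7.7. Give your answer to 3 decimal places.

0.291

Conditional on each application, P(X < 7.7): A: 0.0527185; B: 0.649123.
By total probability, P(X < 7.7) = 0.6·0.0527185 + 0.4·0.649123 = 0.29128.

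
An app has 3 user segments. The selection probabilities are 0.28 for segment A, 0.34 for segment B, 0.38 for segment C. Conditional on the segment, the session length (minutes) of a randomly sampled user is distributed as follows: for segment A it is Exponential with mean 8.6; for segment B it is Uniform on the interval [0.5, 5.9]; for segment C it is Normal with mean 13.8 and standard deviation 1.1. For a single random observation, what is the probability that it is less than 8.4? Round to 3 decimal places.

Conditional on each segment, P(X < 8.4): A: 0.623465; B: 1; C: 4.57498e-07.
By total probability, P(X < 8.4) = 0.28·0.623465 + 0.34·1 + 0.38·4.57498e-07 = 0.51457.

0.515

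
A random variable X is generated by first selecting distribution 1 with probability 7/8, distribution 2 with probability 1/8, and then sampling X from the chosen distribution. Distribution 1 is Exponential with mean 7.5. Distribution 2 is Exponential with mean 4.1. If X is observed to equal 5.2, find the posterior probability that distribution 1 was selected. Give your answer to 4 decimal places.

Likelihoods f(5.2 | ·): 1: 0.0666543; 2: 0.0686126.
Posterior ∝ prior × likelihood. Numerator for 1: 0.875·0.0666543 = 0.0583225.
Normalizing constant: 0.875·0.0666543 + 0.125·0.0686126 = 0.066899.
P(1 | observation) = 0.0583225 / 0.066899 = 0.871798.

0.8718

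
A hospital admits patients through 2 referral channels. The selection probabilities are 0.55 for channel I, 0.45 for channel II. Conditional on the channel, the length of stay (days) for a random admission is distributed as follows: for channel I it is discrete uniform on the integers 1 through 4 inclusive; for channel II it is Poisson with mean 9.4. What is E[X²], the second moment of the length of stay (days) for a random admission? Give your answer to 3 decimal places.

For each component E[X²] = Var + (mean)², giving I: 7.5; II: 97.76.
Overall E[X²] = 0.55·7.5 + 0.45·97.76 = 48.117.

48.117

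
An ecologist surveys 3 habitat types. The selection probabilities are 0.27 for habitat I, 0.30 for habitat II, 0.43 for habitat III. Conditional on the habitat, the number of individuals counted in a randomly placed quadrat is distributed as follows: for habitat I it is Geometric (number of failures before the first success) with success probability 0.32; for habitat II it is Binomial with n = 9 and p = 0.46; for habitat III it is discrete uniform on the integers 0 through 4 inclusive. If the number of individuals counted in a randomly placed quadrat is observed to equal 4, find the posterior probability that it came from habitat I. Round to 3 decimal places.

Likelihoods P(X=4 | ·): I: 0.0684204; II: 0.259042; III: 0.2.
Posterior ∝ prior × likelihood. Numerator for I: 0.27·0.0684204 = 0.0184735.
Normalizing constant: 0.27·0.0684204 + 0.3·0.259042 + 0.43·0.2 = 0.182186.
P(I | observation) = 0.0184735 / 0.182186 = 0.101399.

0.101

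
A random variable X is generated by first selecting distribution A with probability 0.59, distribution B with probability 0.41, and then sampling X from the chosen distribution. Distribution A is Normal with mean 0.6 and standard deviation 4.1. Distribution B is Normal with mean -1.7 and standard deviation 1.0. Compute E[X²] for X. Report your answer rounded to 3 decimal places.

For each component E[X²] = Var + (mean)², giving A: 17.17; B: 3.89.
Overall E[X²] = 0.59·17.17 + 0.41·3.89 = 11.7252.

11.725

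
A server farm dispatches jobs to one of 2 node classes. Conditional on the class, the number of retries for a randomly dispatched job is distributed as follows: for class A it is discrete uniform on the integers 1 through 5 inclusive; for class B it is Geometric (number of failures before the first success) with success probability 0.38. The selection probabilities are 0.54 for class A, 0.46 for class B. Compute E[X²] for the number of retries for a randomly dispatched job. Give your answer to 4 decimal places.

9.1396

For each component E[X²] = Var + (mean)², giving A: 11; B: 6.95568.
Overall E[X²] = 0.54·11 + 0.46·6.95568 = 9.13961.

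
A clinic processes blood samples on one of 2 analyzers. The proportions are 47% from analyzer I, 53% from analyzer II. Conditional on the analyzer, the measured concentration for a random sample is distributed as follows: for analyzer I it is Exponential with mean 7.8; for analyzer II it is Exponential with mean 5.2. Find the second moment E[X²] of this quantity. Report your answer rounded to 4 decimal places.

85.8520

For each component E[X²] = Var + (mean)², giving I: 121.68; II: 54.08.
Overall E[X²] = 0.47·121.68 + 0.53·54.08 = 85.852.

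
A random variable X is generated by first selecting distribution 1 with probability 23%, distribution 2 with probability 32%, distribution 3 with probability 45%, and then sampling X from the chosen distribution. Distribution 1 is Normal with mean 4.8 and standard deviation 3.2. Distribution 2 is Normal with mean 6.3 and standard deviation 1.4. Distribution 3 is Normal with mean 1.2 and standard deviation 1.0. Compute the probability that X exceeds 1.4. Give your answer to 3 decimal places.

Conditional on each component, P(X > 1.4): 1: 0.855996; 2: 0.999767; 3: 0.42074.
By total probability, P(X > 1.4) = 0.23·0.855996 + 0.32·0.999767 + 0.45·0.42074 = 0.706138.

0.706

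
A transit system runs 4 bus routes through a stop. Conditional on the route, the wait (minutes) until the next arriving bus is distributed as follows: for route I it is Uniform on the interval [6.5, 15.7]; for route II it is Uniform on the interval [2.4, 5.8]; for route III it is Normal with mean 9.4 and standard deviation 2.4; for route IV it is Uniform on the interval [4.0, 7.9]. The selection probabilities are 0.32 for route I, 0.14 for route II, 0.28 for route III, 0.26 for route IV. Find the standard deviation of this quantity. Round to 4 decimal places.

Per component, I: μ=11.1, E[X²]=130.263; II: μ=4.1, E[X²]=17.7733; III: μ=9.4, E[X²]=94.12; IV: μ=5.95, E[X²]=36.67.
E[X] = 0.32·11.1 + 0.14·4.1 + 0.28·9.4 + 0.26·5.95 = 8.305.
E[X²] = 0.32·130.263 + 0.14·17.7733 + 0.28·94.12 + 0.26·36.67 = 80.0603.
Var(X) = E[X²] − (E[X])² = 80.0603 − 68.973 = 11.0873.
SD(X) = √11.0873 = 3.32976.

3.3298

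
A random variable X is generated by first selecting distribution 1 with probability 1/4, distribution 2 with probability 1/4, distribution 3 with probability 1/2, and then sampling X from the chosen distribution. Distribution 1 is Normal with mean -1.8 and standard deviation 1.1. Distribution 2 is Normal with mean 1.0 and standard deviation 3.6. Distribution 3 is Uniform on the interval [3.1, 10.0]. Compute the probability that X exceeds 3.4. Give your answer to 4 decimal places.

Conditional on each component, P(X > 3.4): 1: 1.13778e-06; 2: 0.252493; 3: 0.956522.
By total probability, P(X > 3.4) = 0.25·1.13778e-06 + 0.25·0.252493 + 0.5·0.956522 = 0.541384.

0.5414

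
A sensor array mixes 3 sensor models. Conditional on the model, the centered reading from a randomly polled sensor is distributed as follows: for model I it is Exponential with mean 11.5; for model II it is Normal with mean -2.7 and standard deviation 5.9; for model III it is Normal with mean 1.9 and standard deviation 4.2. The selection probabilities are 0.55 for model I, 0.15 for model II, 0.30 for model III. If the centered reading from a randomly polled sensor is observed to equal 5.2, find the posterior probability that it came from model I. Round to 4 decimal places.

Likelihoods f(5.2 | ·): I: 0.0553255; II: 0.0275893; III: 0.0697599.
Posterior ∝ prior × likelihood. Numerator for I: 0.55·0.0553255 = 0.030429.
Normalizing constant: 0.55·0.0553255 + 0.15·0.0275893 + 0.3·0.0697599 = 0.0554954.
P(I | observation) = 0.030429 / 0.0554954 = 0.548317.

0.5483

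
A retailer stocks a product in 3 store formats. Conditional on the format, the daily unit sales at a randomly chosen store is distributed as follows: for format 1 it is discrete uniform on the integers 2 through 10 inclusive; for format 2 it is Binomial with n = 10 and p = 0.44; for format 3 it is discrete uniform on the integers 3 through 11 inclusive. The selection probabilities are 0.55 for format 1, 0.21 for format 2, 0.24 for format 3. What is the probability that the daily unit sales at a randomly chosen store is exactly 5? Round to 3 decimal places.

Conditional on each format, P(X = 5): 1: 0.111111; 2: 0.228878; 3: 0.111111.
By total probability, P(X = 5) = 0.55·0.111111 + 0.21·0.228878 + 0.24·0.111111 = 0.135842.

0.136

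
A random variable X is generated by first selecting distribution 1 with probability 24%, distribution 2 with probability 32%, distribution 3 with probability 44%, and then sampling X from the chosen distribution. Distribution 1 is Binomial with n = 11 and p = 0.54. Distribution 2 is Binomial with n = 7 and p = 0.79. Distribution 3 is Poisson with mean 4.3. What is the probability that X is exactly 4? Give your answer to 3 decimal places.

0.155

Conditional on each component, P(X = 4): 1: 0.122291; 2: 0.126251; 3: 0.193284.
By total probability, P(X = 4) = 0.24·0.122291 + 0.32·0.126251 + 0.44·0.193284 = 0.154795.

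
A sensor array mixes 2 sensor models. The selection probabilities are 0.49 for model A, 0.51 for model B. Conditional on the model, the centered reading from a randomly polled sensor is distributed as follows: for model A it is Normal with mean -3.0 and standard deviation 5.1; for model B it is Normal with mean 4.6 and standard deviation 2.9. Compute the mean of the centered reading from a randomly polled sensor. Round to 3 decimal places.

0.876

Component means — A: -3; B: 4.6.
E[X] = 0.49·-3 + 0.51·4.6 = 0.876.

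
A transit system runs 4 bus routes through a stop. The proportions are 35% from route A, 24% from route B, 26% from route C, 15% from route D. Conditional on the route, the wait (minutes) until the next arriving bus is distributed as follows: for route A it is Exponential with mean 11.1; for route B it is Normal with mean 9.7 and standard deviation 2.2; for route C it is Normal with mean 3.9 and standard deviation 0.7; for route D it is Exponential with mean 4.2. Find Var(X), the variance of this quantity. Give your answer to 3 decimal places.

57.632

Per component, A: μ=11.1, E[X²]=246.42; B: μ=9.7, E[X²]=98.93; C: μ=3.9, E[X²]=15.7; D: μ=4.2, E[X²]=35.28.
E[X] = 0.35·11.1 + 0.24·9.7 + 0.26·3.9 + 0.15·4.2 = 7.857.
E[X²] = 0.35·246.42 + 0.24·98.93 + 0.26·15.7 + 0.15·35.28 = 119.364.
Var(X) = E[X²] − (E[X])² = 119.364 − 61.7324 = 57.6318.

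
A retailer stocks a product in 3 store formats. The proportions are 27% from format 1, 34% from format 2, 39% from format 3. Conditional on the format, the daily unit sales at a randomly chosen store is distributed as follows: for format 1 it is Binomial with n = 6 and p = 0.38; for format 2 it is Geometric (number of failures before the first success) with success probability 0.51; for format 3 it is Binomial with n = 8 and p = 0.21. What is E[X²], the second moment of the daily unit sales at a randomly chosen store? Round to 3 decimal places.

For each component E[X²] = Var + (mean)², giving 1: 6.612; 2: 2.807; 3: 4.1496.
Overall E[X²] = 0.27·6.612 + 0.34·2.807 + 0.39·4.1496 = 4.35796.

4.358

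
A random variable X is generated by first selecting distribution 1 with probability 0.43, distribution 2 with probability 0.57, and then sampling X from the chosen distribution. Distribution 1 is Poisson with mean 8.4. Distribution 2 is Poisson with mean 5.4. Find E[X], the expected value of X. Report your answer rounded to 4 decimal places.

Component means — 1: 8.4; 2: 5.4.
E[X] = 0.43·8.4 + 0.57·5.4 = 6.69.

6.6900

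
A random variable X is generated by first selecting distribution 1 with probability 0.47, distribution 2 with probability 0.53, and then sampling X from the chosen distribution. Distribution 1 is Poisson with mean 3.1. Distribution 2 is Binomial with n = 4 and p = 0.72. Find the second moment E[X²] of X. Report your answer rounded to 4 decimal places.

10.7971

For each component E[X²] = Var + (mean)², giving 1: 12.71; 2: 9.1008.
Overall E[X²] = 0.47·12.71 + 0.53·9.1008 = 10.7971.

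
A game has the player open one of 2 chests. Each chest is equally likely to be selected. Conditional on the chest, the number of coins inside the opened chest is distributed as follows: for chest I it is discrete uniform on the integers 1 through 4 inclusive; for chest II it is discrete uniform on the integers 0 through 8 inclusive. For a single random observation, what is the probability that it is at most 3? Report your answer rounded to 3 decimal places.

Conditional on each chest, P(X ≤ 3): I: 0.75; II: 0.444444.
By total probability, P(X ≤ 3) = 0.5·0.75 + 0.5·0.444444 = 0.597222.

0.597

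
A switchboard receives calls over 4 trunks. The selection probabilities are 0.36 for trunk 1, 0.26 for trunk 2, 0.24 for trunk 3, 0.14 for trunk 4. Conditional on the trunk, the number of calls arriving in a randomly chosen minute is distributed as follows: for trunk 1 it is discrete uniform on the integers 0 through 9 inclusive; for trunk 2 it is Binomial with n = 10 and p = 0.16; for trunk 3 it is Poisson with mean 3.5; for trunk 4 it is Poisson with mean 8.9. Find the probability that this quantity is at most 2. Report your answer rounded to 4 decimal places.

Conditional on each trunk, P(X ≤ 2): 1: 0.3; 2: 0.793599; 3: 0.320847; 4: 0.00675193.
By total probability, P(X ≤ 2) = 0.36·0.3 + 0.26·0.793599 + 0.24·0.320847 + 0.14·0.00675193 = 0.392284.

0.3923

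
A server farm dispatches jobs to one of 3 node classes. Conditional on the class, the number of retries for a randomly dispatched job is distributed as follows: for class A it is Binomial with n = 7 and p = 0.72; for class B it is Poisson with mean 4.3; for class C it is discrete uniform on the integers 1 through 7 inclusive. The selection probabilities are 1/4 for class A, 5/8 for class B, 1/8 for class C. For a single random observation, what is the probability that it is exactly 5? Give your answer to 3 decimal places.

Conditional on each class, P(X = 5): A: 0.318565; B: 0.166224; C: 0.142857.
By total probability, P(X = 5) = 0.25·0.318565 + 0.625·0.166224 + 0.125·0.142857 = 0.201389.

0.201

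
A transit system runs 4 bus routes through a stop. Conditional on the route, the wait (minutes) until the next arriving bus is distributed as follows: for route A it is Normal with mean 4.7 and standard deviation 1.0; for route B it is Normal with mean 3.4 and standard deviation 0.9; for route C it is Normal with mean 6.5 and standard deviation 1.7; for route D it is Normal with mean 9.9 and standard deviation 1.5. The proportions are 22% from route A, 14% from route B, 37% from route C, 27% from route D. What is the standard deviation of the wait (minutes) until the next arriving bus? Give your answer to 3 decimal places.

Per component, A: μ=4.7, E[X²]=23.09; B: μ=3.4, E[X²]=12.37; C: μ=6.5, E[X²]=45.14; D: μ=9.9, E[X²]=100.26.
E[X] = 0.22·4.7 + 0.14·3.4 + 0.37·6.5 + 0.27·9.9 = 6.588.
E[X²] = 0.22·23.09 + 0.14·12.37 + 0.37·45.14 + 0.27·100.26 = 50.5836.
Var(X) = E[X²] − (E[X])² = 50.5836 − 43.4017 = 7.18186.
SD(X) = √7.18186 = 2.6799.

2.680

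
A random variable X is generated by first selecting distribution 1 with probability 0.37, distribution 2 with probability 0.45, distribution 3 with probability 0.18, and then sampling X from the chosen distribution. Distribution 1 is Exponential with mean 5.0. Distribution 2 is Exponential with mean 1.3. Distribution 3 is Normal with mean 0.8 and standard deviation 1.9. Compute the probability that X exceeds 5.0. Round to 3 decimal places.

Conditional on each component, P(X > 5.0): 1: 0.367879; 2: 0.0213617; 3: 0.0135343.
By total probability, P(X > 5.0) = 0.37·0.367879 + 0.45·0.0213617 + 0.18·0.0135343 = 0.148164.

0.148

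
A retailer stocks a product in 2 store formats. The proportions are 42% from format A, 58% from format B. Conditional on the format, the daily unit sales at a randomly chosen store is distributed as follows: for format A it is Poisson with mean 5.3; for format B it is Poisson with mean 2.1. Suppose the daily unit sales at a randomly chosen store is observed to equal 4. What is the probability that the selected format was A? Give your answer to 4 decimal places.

Likelihoods P(X=4 | ·): A: 0.164109; B: 0.099231.
Posterior ∝ prior × likelihood. Numerator for A: 0.42·0.164109 = 0.0689256.
Normalizing constant: 0.42·0.164109 + 0.58·0.099231 = 0.12648.
P(A | observation) = 0.0689256 / 0.12648 = 0.544954.

0.5450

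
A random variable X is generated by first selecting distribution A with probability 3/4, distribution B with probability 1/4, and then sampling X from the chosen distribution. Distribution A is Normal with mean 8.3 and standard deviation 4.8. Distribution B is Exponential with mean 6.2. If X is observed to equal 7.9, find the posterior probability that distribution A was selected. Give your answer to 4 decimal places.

Likelihoods f(7.9 | ·): A: 0.0828249; B: 0.0451059.
Posterior ∝ prior × likelihood. Numerator for A: 0.75·0.0828249 = 0.0621187.
Normalizing constant: 0.75·0.0828249 + 0.25·0.0451059 = 0.0733951.
P(A | observation) = 0.0621187 / 0.0733951 = 0.846359.

0.8464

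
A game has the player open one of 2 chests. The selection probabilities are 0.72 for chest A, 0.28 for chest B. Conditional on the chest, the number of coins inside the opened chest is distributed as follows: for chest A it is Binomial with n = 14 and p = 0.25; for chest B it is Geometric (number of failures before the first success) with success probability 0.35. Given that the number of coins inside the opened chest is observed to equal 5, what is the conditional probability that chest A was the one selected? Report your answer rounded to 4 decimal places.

Likelihoods P(X=5 | ·): A: 0.146796; B: 0.0406102.
Posterior ∝ prior × likelihood. Numerator for A: 0.72·0.146796 = 0.105693.
Normalizing constant: 0.72·0.146796 + 0.28·0.0406102 = 0.117064.
P(A | observation) = 0.105693 / 0.117064 = 0.902867.

0.9029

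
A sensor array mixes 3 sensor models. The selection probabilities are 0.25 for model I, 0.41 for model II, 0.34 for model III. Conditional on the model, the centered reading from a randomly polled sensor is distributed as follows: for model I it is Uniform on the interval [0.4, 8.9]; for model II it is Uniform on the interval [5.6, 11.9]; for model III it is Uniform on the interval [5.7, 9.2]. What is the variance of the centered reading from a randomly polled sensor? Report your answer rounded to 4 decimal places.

Per component, I: μ=4.65, E[X²]=27.6433; II: μ=8.75, E[X²]=79.87; III: μ=7.45, E[X²]=56.5233.
E[X] = 0.25·4.65 + 0.41·8.75 + 0.34·7.45 = 7.283.
E[X²] = 0.25·27.6433 + 0.41·79.87 + 0.34·56.5233 = 58.8755.
Var(X) = E[X²] − (E[X])² = 58.8755 − 53.0421 = 5.83338.

5.8334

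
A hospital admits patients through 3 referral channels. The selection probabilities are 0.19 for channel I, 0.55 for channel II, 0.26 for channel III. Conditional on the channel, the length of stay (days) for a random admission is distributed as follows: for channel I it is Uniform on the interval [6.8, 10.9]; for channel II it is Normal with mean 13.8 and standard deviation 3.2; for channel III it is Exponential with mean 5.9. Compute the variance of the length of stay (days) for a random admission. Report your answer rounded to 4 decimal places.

26.8638

Per component, I: μ=8.85, E[X²]=79.7233; II: μ=13.8, E[X²]=200.68; III: μ=5.9, E[X²]=69.62.
E[X] = 0.19·8.85 + 0.55·13.8 + 0.26·5.9 = 10.8055.
E[X²] = 0.19·79.7233 + 0.55·200.68 + 0.26·69.62 = 143.623.
Var(X) = E[X²] − (E[X])² = 143.623 − 116.759 = 26.8638.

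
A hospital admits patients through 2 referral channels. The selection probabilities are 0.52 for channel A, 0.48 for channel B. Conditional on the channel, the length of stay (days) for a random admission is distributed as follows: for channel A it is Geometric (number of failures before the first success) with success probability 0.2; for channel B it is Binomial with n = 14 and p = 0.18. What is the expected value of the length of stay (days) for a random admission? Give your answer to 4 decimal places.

3.2896

Component means — A: 4; B: 2.52.
E[X] = 0.52·4 + 0.48·2.52 = 3.2896.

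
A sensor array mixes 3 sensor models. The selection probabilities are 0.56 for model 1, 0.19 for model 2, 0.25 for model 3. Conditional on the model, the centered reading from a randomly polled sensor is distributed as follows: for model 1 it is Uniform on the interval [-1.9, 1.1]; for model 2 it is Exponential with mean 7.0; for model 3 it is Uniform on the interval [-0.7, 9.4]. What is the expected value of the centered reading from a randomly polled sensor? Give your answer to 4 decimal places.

Component means — 1: -0.4; 2: 7; 3: 4.35.
E[X] = 0.56·-0.4 + 0.19·7 + 0.25·4.35 = 2.1935.

2.1935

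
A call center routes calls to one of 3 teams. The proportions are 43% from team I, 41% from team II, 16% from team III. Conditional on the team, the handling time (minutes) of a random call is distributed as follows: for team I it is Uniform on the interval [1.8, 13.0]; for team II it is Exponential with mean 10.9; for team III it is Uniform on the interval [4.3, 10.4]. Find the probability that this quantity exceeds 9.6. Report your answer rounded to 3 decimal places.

0.321

Conditional on each team, P(X > 9.6): I: 0.303571; II: 0.414479; III: 0.131148.
By total probability, P(X > 9.6) = 0.43·0.303571 + 0.41·0.414479 + 0.16·0.131148 = 0.321456.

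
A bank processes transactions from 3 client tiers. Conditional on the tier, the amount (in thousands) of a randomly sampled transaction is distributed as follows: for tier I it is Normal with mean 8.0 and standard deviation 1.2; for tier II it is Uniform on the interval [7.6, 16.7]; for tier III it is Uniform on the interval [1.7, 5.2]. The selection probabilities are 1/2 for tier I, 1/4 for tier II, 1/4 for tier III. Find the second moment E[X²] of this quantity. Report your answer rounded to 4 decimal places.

74.5817

For each component E[X²] = Var + (mean)², giving I: 65.44; II: 154.523; III: 12.9233.
Overall E[X²] = 0.5·65.44 + 0.25·154.523 + 0.25·12.9233 = 74.5817.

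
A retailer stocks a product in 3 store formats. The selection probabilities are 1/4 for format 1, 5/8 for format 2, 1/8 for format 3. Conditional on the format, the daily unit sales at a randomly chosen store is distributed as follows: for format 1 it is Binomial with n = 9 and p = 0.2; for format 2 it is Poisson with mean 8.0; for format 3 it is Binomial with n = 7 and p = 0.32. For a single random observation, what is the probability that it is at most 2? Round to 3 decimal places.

Conditional on each format, P(X ≤ 2): 1: 0.738198; 2: 0.013754; 3: 0.601347.
By total probability, P(X ≤ 2) = 0.25·0.738198 + 0.625·0.013754 + 0.125·0.601347 = 0.268314.

0.268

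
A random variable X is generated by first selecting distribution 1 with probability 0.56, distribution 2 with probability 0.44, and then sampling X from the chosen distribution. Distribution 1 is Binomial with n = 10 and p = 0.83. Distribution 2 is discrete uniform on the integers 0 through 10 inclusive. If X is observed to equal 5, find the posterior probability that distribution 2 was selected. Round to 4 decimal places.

Likelihoods P(X=5 | ·): 1: 0.014094; 2: 0.0909091.
Posterior ∝ prior × likelihood. Numerator for 2: 0.44·0.0909091 = 0.04.
Normalizing constant: 0.56·0.014094 + 0.44·0.0909091 = 0.0478927.
P(2 | observation) = 0.04 / 0.0478927 = 0.835201.

0.8352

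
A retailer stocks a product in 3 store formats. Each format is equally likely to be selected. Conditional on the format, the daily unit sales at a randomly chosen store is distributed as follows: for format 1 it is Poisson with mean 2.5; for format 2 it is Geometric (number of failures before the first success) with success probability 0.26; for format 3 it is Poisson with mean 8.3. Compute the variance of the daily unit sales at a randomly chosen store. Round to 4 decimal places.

Per component, 1: μ=2.5, E[X²]=8.75; 2: μ=2.84615, E[X²]=19.0473; 3: μ=8.3, E[X²]=77.19.
E[X] = 0.333333·2.5 + 0.333333·2.84615 + 0.333333·8.3 = 4.54872.
E[X²] = 0.333333·8.75 + 0.333333·19.0473 + 0.333333·77.19 = 34.9958.
Var(X) = E[X²] − (E[X])² = 34.9958 − 20.6908 = 14.3049.

14.3049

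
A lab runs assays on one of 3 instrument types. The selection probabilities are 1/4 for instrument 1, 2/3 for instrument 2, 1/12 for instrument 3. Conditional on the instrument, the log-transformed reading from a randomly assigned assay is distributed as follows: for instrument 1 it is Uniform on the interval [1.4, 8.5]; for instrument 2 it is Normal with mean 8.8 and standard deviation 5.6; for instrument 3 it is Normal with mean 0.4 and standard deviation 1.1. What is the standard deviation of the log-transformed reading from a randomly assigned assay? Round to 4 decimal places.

5.3740

Per component, 1: μ=4.95, E[X²]=28.7033; 2: μ=8.8, E[X²]=108.8; 3: μ=0.4, E[X²]=1.37.
E[X] = 0.25·4.95 + 0.666667·8.8 + 0.0833333·0.4 = 7.1375.
E[X²] = 0.25·28.7033 + 0.666667·108.8 + 0.0833333·1.37 = 79.8233.
Var(X) = E[X²] − (E[X])² = 79.8233 − 50.9439 = 28.8794.
SD(X) = √28.8794 = 5.37396.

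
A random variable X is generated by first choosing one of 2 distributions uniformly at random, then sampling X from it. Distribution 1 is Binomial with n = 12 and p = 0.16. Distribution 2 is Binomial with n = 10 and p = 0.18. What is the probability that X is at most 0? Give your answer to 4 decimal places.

0.1304

Conditional on each component, P(X ≤ 0): 1: 0.12341; 2: 0.137448.
By total probability, P(X ≤ 0) = 0.5·0.12341 + 0.5·0.137448 = 0.130429.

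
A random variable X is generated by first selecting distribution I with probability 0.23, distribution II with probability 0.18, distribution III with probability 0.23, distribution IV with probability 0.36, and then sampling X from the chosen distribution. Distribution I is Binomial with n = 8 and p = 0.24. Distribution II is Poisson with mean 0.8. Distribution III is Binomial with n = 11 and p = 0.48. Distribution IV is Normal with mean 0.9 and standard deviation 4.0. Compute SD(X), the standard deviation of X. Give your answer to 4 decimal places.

3.1665

Per component, I: μ=1.92, E[X²]=5.1456; II: μ=0.8, E[X²]=1.44; III: μ=5.28, E[X²]=30.624; IV: μ=0.9, E[X²]=16.81.
E[X] = 0.23·1.92 + 0.18·0.8 + 0.23·5.28 + 0.36·0.9 = 2.124.
E[X²] = 0.23·5.1456 + 0.18·1.44 + 0.23·30.624 + 0.36·16.81 = 14.5378.
Var(X) = E[X²] − (E[X])² = 14.5378 − 4.51138 = 10.0264.
SD(X) = √10.0264 = 3.16645.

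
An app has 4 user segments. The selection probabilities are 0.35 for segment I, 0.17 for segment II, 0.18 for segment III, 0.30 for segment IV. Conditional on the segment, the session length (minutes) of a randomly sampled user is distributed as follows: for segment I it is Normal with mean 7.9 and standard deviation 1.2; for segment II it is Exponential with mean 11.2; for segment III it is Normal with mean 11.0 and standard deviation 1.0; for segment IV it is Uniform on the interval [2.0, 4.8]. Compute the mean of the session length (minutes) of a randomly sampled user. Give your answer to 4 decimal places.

7.6690

Component means — I: 7.9; II: 11.2; III: 11; IV: 3.4.
E[X] = 0.35·7.9 + 0.17·11.2 + 0.18·11 + 0.3·3.4 = 7.669.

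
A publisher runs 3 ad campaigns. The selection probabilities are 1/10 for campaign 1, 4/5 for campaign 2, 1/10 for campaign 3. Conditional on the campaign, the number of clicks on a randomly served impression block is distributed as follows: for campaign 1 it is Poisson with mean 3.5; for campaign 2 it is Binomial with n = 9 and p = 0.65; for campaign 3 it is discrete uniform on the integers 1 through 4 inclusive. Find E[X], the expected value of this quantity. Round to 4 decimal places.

Component means — 1: 3.5; 2: 5.85; 3: 2.5.
E[X] = 0.1·3.5 + 0.8·5.85 + 0.1·2.5 = 5.28.

5.2800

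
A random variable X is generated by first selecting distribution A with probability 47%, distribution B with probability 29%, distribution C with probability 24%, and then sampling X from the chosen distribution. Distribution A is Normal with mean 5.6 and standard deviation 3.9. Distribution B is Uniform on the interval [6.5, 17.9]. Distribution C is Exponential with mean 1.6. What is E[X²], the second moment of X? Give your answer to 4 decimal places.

For each component E[X²] = Var + (mean)², giving A: 46.57; B: 159.67; C: 5.12.
Overall E[X²] = 0.47·46.57 + 0.29·159.67 + 0.24·5.12 = 69.421.

69.4210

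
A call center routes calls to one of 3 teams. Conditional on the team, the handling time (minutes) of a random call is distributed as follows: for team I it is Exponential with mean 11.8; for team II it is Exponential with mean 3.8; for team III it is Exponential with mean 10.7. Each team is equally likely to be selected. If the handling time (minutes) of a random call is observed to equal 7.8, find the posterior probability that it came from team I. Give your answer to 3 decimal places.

0.357

Likelihoods f(7.8 | ·): I: 0.0437564; II: 0.0337886; III: 0.0450845.
Posterior ∝ prior × likelihood. Numerator for I: 0.333333·0.0437564 = 0.0145855.
Normalizing constant: 0.333333·0.0437564 + 0.333333·0.0337886 + 0.333333·0.0450845 = 0.0408765.
P(I | observation) = 0.0145855 / 0.0408765 = 0.356818.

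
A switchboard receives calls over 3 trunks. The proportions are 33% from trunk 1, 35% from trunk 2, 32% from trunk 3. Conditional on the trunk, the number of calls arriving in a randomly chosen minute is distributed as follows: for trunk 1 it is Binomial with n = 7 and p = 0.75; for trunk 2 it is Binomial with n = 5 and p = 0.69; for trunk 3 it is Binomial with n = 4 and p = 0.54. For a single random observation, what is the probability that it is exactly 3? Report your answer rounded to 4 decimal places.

Conditional on each trunk, P(X = 3): 1: 0.0576782; 2: 0.315697; 3: 0.289734.
By total probability, P(X = 3) = 0.33·0.0576782 + 0.35·0.315697 + 0.32·0.289734 = 0.222243.

0.2222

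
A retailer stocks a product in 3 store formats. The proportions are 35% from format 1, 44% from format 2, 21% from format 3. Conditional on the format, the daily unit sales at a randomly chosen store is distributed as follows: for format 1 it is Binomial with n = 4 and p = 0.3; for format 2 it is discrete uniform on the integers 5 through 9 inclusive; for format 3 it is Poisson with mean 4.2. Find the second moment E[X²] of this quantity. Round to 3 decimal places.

For each component E[X²] = Var + (mean)², giving 1: 2.28; 2: 51; 3: 21.84.
Overall E[X²] = 0.35·2.28 + 0.44·51 + 0.21·21.84 = 27.8244.

27.824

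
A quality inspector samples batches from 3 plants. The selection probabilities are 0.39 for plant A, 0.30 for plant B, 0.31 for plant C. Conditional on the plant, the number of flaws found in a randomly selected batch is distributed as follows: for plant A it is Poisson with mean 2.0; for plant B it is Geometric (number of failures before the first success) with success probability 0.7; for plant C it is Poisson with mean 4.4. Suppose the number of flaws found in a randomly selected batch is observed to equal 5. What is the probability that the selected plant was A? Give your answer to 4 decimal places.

0.2104

Likelihoods P(X=5 | ·): A: 0.0360894; B: 0.001701; C: 0.168728.
Posterior ∝ prior × likelihood. Numerator for A: 0.39·0.0360894 = 0.0140749.
Normalizing constant: 0.39·0.0360894 + 0.3·0.001701 + 0.31·0.168728 = 0.0668908.
P(A | observation) = 0.0140749 / 0.0668908 = 0.210416.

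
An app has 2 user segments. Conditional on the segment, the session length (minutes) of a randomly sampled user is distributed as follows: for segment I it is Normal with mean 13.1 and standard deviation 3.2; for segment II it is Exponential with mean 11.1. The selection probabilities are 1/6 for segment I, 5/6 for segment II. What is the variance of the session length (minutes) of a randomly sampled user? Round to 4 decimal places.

Per component, I: μ=13.1, E[X²]=181.85; II: μ=11.1, E[X²]=246.42.
E[X] = 0.166667·13.1 + 0.833333·11.1 = 11.4333.
E[X²] = 0.166667·181.85 + 0.833333·246.42 = 235.658.
Var(X) = E[X²] − (E[X])² = 235.658 − 130.721 = 104.937.

104.9372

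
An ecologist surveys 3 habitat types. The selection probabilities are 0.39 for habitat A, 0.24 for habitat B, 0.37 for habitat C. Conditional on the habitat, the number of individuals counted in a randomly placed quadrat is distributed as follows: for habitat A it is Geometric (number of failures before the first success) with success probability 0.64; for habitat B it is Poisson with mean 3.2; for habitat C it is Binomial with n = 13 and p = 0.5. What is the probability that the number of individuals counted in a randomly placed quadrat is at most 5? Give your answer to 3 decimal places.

0.711

Conditional on each habitat, P(X ≤ 5): A: 0.997823; B: 0.894592; C: 0.290527.
By total probability, P(X ≤ 5) = 0.39·0.997823 + 0.24·0.894592 + 0.37·0.290527 = 0.711348.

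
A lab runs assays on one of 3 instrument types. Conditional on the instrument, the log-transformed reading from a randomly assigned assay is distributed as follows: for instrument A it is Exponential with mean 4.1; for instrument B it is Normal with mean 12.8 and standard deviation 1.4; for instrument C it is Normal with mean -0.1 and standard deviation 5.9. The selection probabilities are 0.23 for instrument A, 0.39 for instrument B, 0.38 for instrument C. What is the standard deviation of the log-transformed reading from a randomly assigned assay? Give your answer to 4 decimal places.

Per component, A: μ=4.1, E[X²]=33.62; B: μ=12.8, E[X²]=165.8; C: μ=-0.1, E[X²]=34.82.
E[X] = 0.23·4.1 + 0.39·12.8 + 0.38·-0.1 = 5.897.
E[X²] = 0.23·33.62 + 0.39·165.8 + 0.38·34.82 = 85.6262.
Var(X) = E[X²] − (E[X])² = 85.6262 − 34.7746 = 50.8516.
SD(X) = √50.8516 = 7.13103.

7.1310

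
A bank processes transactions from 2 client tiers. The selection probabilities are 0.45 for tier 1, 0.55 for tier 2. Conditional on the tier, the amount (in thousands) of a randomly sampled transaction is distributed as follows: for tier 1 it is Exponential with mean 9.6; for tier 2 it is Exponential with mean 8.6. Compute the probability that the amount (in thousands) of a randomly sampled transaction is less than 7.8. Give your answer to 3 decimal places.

0.578

Conditional on each tier, P(X < 7.8): 1: 0.556253; 2: 0.596257.
By total probability, P(X < 7.8) = 0.45·0.556253 + 0.55·0.596257 = 0.578255.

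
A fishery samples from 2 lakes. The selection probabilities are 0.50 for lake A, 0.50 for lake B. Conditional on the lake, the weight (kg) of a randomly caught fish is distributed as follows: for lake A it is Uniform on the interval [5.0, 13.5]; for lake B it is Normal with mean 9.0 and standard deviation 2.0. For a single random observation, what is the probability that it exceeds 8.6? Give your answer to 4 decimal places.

0.5779

Conditional on each lake, P(X > 8.6): A: 0.576471; B: 0.57926.
By total probability, P(X > 8.6) = 0.5·0.576471 + 0.5·0.57926 = 0.577865.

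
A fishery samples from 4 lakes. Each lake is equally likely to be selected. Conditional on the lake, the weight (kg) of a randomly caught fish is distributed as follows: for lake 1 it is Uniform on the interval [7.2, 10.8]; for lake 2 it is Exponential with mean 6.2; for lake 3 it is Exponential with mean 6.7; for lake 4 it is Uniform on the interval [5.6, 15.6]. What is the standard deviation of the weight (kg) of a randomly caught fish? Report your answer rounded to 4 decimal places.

5.1325

Per component, 1: μ=9, E[X²]=82.08; 2: μ=6.2, E[X²]=76.88; 3: μ=6.7, E[X²]=89.78; 4: μ=10.6, E[X²]=120.693.
E[X] = 0.25·9 + 0.25·6.2 + 0.25·6.7 + 0.25·10.6 = 8.125.
E[X²] = 0.25·82.08 + 0.25·76.88 + 0.25·89.78 + 0.25·120.693 = 92.3583.
Var(X) = E[X²] − (E[X])² = 92.3583 − 66.0156 = 26.3427.
SD(X) = √26.3427 = 5.13251.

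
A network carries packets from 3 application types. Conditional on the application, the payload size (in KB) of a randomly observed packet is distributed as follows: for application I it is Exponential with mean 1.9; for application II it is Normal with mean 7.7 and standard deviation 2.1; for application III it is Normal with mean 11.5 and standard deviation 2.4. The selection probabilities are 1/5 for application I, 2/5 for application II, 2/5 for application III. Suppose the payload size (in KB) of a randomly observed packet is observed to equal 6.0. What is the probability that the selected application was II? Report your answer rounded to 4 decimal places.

Likelihoods f(6.0 | ·): I: 0.0223764; II: 0.136895; III: 0.0120309.
Posterior ∝ prior × likelihood. Numerator for II: 0.4·0.136895 = 0.054758.
Normalizing constant: 0.2·0.0223764 + 0.4·0.136895 + 0.4·0.0120309 = 0.0640457.
P(II | observation) = 0.054758 / 0.0640457 = 0.854984.

0.8550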